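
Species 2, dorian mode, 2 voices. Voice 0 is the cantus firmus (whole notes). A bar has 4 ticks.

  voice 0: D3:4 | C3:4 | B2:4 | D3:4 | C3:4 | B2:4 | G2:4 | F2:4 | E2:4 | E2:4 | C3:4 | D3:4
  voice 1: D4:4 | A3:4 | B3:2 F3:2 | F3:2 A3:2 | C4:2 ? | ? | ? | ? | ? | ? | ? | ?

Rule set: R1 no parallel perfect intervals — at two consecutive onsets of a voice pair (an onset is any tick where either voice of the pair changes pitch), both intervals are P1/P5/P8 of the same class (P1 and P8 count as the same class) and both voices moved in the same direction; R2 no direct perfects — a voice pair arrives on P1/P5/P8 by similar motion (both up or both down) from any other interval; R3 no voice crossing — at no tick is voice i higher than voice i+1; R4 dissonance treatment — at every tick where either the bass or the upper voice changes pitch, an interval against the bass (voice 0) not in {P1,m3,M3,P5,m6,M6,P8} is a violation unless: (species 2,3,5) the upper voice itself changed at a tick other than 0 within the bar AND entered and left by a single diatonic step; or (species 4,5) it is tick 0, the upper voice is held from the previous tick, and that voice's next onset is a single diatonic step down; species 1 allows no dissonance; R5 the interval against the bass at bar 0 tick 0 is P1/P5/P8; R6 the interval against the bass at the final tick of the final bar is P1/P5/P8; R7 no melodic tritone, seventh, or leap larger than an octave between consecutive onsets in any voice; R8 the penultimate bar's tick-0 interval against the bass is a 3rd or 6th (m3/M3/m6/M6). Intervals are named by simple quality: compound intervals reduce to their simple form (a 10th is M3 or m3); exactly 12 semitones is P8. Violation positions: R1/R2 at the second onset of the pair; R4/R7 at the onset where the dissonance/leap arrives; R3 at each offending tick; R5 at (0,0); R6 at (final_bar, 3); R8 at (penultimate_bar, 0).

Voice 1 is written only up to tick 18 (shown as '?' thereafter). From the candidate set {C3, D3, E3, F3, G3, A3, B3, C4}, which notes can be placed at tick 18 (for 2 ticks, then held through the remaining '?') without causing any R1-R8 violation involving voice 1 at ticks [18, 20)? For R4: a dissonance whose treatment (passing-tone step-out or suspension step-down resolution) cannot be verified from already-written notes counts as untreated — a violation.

C3: legal
D3: violates R4,R7
E3: legal
F3: violates R4
G3: legal
A3: legal
B3: violates R4
C4: legal

{A3, C3, C4, E3, G3}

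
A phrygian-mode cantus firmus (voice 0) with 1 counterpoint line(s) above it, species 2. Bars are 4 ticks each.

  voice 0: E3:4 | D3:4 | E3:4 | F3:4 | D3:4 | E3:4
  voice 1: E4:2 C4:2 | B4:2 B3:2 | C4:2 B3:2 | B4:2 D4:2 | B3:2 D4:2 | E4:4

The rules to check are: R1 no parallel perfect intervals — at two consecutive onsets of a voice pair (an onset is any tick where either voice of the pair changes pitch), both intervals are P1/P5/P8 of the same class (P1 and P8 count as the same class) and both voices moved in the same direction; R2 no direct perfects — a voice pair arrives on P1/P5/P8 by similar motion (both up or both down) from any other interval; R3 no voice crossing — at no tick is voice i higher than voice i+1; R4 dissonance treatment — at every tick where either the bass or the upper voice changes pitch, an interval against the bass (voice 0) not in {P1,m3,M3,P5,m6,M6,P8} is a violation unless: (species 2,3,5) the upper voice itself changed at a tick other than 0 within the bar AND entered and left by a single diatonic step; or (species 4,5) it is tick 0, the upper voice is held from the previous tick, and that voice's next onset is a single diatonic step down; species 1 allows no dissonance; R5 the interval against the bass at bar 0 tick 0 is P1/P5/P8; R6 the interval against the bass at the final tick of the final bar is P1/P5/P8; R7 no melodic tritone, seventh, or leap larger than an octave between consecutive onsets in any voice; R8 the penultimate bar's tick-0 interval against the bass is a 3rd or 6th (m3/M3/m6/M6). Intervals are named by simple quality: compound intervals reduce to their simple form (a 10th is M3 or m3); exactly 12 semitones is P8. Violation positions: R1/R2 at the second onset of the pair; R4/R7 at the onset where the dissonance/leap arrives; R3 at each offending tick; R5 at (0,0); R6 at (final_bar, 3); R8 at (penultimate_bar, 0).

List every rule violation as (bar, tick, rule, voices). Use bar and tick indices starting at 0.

bar 0: v0=E3 v1=E4 downbeat P8
bar 1: v0=D3 v1=B4 downbeat M6
bar 2: v0=E3 v1=C4 downbeat m6
bar 3: v0=F3 v1=B4 downbeat TT
bar 4: v0=D3 v1=B3 downbeat M6
bar 5: v0=E3 v1=E4 downbeat P8
  -> R7 @ bar 1 tick 0 v(1,): C4->B4 leap 11st
  -> R4 @ bar 3 tick 0 v(0, 1): F3/B4 TT untreated
  -> R1 @ bar 5 tick 0 v(0, 1): D3/D4 P8 -> E3/E4 P8 similar

(1, 0, R7, (1,))
(3, 0, R4, (0, 1))
(5, 0, R1, (0, 1))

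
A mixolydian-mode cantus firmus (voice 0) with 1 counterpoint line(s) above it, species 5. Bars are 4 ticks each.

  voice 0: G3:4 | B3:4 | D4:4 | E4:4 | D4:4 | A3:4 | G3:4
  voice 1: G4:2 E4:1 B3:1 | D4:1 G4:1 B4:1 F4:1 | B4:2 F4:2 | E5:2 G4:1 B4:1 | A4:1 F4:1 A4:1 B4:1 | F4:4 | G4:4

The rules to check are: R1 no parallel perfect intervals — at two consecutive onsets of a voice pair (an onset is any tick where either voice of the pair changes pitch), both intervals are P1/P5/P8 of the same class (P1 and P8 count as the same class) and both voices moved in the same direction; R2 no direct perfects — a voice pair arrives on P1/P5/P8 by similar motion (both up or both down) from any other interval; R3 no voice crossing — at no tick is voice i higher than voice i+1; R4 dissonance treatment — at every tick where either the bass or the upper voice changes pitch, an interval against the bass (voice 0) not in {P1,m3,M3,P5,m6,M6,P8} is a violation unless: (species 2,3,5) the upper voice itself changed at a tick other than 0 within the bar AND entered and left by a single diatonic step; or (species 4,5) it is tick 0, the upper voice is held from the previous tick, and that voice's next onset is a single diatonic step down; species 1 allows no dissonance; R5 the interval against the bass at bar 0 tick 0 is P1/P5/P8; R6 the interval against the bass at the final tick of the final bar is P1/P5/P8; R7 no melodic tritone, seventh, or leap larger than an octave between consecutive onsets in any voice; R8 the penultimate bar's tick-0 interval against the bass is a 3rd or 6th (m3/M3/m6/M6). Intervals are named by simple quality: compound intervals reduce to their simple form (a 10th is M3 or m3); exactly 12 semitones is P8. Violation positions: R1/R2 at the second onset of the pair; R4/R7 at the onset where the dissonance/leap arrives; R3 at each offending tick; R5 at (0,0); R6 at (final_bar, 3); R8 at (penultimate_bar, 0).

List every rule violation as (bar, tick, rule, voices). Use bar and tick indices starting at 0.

bar 0: v0=G3 v1=G4 downbeat P8
bar 1: v0=B3 v1=D4 downbeat m3
bar 2: v0=D4 v1=B4 downbeat M6
bar 3: v0=E4 v1=E5 downbeat P8
bar 4: v0=D4 v1=A4 downbeat P5
bar 5: v0=A3 v1=F4 downbeat m6
bar 6: v0=G3 v1=G4 downbeat P8
  -> R4 @ bar 1 tick 3 v(0, 1): B3/F4 TT untreated
  -> R7 @ bar 1 tick 3 v(1,): B4->F4 leap 6st
  -> R7 @ bar 2 tick 0 v(1,): F4->B4 leap 6st
  -> R7 @ bar 2 tick 2 v(1,): B4->F4 leap 6st
  -> R2 @ bar 3 tick 0 v(0, 1): D4/F4 m3 -> E4/E5 P8 similar
  -> R7 @ bar 3 tick 0 v(1,): F4->E5 leap 11st
  -> R1 @ bar 4 tick 0 v(0, 1): E4/B4 P5 -> D4/A4 P5 similar
  -> R7 @ bar 5 tick 0 v(1,): B4->F4 leap 6st

(1, 3, R4, (0, 1))
(1, 3, R7, (1,))
(2, 0, R7, (1,))
(2, 2, R7, (1,))
(3, 0, R2, (0, 1))
(3, 0, R7, (1,))
(4, 0, R1, (0, 1))
(5, 0, R7, (1,))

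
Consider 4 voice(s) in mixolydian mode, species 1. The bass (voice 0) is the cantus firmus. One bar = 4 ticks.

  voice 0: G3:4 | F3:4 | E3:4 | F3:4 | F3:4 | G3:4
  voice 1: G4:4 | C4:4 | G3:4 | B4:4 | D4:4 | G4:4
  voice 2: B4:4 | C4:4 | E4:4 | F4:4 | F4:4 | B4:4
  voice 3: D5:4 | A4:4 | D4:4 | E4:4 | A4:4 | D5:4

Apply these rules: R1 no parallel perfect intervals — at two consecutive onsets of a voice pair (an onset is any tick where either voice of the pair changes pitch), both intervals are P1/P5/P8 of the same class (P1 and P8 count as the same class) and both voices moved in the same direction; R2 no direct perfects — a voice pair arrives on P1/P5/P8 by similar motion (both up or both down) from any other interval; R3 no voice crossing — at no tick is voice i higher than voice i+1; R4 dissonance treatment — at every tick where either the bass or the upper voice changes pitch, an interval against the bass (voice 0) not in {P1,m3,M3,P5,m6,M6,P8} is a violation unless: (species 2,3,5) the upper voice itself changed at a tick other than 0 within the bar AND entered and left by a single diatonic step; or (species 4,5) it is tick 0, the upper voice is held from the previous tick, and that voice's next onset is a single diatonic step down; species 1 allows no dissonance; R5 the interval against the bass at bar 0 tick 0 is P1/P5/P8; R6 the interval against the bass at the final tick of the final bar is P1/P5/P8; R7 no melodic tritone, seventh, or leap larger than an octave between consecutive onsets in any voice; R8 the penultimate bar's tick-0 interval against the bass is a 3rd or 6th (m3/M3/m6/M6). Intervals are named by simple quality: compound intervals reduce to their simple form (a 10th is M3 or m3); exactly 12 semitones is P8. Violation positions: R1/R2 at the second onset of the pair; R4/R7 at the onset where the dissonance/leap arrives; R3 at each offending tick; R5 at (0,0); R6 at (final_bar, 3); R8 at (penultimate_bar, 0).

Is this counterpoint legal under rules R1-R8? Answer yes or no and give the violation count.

bar 0: v0=G3 v1=G4 v2=B4 v3=D5 (P5)
bar 1: v0=F3 v1=C4 v2=C4 v3=A4 (M3)
bar 2: v0=E3 v1=G3 v2=E4 v3=D4 (m7)
bar 3: v0=F3 v1=B4 v2=F4 v3=E4 (M7)
bar 4: v0=F3 v1=D4 v2=F4 v3=A4 (M3)
bar 5: v0=G3 v1=G4 v2=B4 v3=D5 (P5)
  R5 @ bar0.0: opens on M3
  R2 @ bar1.0: G3/G4 P8 -> F3/C4 P5 similar
  R2 @ bar1.0: G3/B4 M3 -> F3/C4 P5 similar
  R2 @ bar1.0: G4/B4 M3 -> C4/C4 P1 similar
  R7 @ bar1.0: B4->C4 leap 11st
  R2 @ bar2.0: C4/A4 M6 -> G3/D4 P5 similar
  R3 @ bar2.0: E4 above D4
  R4 @ bar2.0: E3/D4 m7 untreated
  R3 @ bar2.1: E4 above D4
  R3 @ bar2.2: E4 above D4
  R3 @ bar2.3: E4 above D4
  R1 @ bar3.0: E3/E4 P8 -> F3/F4 P8 similar
  R1 @ bar3.0: G3/D4 P5 -> B4/E4 P5 similar
  R3 @ bar3.0: B4 above F4
  R3 @ bar3.0: F4 above E4
  R4 @ bar3.0: F3/B4 TT untreated
  R4 @ bar3.0: F3/E4 M7 untreated
  R7 @ bar3.0: G3->B4 leap 16st
  R3 @ bar3.1: B4 above F4
  R3 @ bar3.1: F4 above E4
  R3 @ bar3.2: B4 above F4
  R3 @ bar3.2: F4 above E4
  R3 @ bar3.3: B4 above F4
  R3 @ bar3.3: F4 above E4
  R8 @ bar4.0: penult P8 not 3rd/6th
  R1 @ bar5.0: D4/A4 P5 -> G4/D5 P5 similar
  R2 @ bar5.0: F3/D4 M6 -> G3/G4 P8 similar
  R2 @ bar5.0: F3/A4 M3 -> G3/D5 P5 similar
  R7 @ bar5.0: F4->B4 leap 6st
  R6 @ bar5.3: closes on M3

No (30 violations)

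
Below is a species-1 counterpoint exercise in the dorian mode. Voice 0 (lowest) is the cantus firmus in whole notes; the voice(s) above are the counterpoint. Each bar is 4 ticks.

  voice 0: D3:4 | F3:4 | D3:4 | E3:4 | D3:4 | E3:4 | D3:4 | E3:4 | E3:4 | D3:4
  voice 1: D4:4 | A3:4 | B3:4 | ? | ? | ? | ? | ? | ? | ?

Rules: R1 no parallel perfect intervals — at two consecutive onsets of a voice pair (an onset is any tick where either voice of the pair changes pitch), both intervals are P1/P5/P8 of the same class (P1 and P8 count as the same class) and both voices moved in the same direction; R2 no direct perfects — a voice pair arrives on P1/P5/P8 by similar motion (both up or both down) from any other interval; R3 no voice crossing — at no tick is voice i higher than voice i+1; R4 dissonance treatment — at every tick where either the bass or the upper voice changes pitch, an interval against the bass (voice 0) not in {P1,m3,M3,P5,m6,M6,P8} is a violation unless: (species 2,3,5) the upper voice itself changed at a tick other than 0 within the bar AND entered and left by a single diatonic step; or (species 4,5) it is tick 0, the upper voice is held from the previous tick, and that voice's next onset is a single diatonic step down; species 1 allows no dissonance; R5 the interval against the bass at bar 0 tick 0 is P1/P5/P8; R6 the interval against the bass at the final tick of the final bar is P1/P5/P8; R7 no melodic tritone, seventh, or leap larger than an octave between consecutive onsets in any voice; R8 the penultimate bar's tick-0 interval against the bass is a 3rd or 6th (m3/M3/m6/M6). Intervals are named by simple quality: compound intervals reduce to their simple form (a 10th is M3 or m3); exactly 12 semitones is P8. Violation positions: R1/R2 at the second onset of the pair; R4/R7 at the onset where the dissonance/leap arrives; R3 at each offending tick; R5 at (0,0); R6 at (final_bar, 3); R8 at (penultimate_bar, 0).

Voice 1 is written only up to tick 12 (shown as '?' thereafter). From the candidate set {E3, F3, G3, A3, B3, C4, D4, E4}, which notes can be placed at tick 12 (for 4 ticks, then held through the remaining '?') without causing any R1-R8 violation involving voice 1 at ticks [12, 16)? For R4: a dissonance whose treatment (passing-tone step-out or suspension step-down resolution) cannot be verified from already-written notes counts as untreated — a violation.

E3: legal
F3: violates R4,R7
G3: legal
A3: violates R4
B3: legal
C4: legal
D4: violates R4
E4: violates R2

{B3, C4, E3, G3}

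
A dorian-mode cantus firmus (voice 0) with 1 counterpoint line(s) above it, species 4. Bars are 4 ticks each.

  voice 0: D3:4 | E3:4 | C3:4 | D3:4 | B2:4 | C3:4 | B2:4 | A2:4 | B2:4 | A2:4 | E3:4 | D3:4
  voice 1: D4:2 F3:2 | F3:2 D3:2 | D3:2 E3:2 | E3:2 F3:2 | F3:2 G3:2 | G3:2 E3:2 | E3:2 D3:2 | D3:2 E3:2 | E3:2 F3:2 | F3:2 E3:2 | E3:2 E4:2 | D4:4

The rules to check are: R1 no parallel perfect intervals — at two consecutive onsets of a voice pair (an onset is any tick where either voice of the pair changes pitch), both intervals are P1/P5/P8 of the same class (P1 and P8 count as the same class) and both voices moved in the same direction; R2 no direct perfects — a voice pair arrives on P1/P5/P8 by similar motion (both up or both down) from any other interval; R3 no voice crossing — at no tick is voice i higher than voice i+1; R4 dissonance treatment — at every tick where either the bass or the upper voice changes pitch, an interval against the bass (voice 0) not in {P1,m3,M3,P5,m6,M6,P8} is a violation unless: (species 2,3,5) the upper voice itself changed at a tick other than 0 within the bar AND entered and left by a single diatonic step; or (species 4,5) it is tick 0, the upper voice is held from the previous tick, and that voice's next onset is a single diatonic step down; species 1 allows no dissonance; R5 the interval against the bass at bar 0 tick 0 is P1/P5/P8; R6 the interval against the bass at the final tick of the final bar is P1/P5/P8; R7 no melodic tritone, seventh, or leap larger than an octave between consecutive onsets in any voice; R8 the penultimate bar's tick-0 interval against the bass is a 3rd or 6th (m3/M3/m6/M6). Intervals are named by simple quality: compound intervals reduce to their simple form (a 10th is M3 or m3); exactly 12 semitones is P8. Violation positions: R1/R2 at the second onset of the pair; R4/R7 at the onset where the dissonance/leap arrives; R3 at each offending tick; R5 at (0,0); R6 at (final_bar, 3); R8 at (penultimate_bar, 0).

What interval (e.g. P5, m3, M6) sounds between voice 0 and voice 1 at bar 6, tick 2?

voice 0=B2 voice 1=D3 -> m3

m3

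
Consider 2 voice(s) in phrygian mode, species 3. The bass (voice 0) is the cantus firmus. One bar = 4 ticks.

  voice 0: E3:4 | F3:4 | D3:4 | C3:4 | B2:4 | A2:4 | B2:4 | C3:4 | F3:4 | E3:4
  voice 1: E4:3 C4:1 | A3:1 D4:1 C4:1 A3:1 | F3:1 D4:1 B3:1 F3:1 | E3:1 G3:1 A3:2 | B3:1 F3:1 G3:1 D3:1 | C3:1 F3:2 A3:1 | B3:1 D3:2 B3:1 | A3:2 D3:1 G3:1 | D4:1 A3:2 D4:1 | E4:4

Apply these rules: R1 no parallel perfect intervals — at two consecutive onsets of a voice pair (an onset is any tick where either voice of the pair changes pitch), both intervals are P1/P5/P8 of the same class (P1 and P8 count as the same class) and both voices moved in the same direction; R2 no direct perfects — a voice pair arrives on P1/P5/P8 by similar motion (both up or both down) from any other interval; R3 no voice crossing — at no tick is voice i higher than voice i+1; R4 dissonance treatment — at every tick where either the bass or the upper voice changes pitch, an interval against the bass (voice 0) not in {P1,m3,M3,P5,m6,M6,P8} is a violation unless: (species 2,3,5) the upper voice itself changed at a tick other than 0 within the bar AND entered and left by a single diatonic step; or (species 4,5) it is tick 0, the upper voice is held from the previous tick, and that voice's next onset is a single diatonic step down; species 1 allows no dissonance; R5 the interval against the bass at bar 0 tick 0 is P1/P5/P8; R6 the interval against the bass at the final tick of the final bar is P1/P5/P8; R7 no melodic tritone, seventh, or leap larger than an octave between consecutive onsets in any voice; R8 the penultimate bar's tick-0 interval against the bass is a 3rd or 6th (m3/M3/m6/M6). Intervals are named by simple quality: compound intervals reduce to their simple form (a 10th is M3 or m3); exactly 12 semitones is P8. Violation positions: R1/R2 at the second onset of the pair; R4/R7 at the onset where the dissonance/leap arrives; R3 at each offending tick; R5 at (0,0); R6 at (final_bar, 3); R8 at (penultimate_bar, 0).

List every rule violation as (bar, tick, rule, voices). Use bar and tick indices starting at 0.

bar 0: v0=E3 v1=E4 downbeat P8
bar 1: v0=F3 v1=A3 downbeat M3
bar 2: v0=D3 v1=F3 downbeat m3
bar 3: v0=C3 v1=E3 downbeat M3
bar 4: v0=B2 v1=B3 downbeat P8
bar 5: v0=A2 v1=C3 downbeat m3
bar 6: v0=B2 v1=B3 downbeat P8
bar 7: v0=C3 v1=A3 downbeat M6
bar 8: v0=F3 v1=D4 downbeat M6
bar 9: v0=E3 v1=E4 downbeat P8
  -> R7 @ bar 2 tick 3 v(1,): B3->F3 leap 6st
  -> R4 @ bar 4 tick 1 v(0, 1): B2/F3 TT untreated
  -> R7 @ bar 4 tick 1 v(1,): B3->F3 leap 6st
  -> R1 @ bar 6 tick 0 v(0, 1): A2/A3 P8 -> B2/B3 P8 similar
  -> R4 @ bar 7 tick 2 v(0, 1): C3/D3 M2 untreated

(2, 3, R7, (1,))
(4, 1, R4, (0, 1))
(4, 1, R7, (1,))
(6, 0, R1, (0, 1))
(7, 2, R4, (0, 1))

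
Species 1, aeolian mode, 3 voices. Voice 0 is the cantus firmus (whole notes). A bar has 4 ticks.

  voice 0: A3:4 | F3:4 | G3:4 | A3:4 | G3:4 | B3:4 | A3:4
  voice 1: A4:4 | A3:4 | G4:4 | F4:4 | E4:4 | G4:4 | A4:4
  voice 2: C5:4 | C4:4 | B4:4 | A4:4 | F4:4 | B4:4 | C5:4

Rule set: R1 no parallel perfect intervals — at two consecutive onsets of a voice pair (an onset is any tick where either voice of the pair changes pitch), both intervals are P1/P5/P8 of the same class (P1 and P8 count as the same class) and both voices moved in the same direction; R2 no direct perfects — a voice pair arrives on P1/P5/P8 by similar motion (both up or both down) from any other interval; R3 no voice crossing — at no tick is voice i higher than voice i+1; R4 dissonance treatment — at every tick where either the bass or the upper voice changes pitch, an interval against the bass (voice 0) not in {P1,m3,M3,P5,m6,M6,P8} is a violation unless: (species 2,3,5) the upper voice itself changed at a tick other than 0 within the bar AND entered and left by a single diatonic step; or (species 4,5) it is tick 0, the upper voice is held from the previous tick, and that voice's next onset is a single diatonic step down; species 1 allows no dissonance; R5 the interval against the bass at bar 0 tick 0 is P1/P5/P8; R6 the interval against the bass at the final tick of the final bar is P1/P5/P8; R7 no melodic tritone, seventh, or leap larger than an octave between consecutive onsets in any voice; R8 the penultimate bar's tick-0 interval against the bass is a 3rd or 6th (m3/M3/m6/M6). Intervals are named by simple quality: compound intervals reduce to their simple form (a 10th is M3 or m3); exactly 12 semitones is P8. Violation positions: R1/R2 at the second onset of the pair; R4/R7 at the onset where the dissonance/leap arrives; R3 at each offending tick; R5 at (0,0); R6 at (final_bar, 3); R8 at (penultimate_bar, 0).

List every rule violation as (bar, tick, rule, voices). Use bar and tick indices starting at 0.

(0, 0, R5, (0, 2))
(1, 0, R2, (0, 2))
(2, 0, R2, (0, 1))
(2, 0, R7, (1,))
(2, 0, R7, (2,))
(4, 0, R4, (0, 2))
(5, 0, R2, (0, 2))
(5, 0, R7, (2,))
(5, 0, R8, (0, 2))
(6, 3, R6, (0, 2))

bar 0: v0=A3 v1=A4 v2=C5 downbeat m3
bar 1: v0=F3 v1=A3 v2=C4 downbeat P5
bar 2: v0=G3 v1=G4 v2=B4 downbeat M3
bar 3: v0=A3 v1=F4 v2=A4 downbeat P8
bar 4: v0=G3 v1=E4 v2=F4 downbeat m7
bar 5: v0=B3 v1=G4 v2=B4 downbeat P8
bar 6: v0=A3 v1=A4 v2=C5 downbeat m3
  -> R5 @ bar 0 tick 0 v(0, 2): opens on m3
  -> R2 @ bar 1 tick 0 v(0, 2): A3/C5 m3 -> F3/C4 P5 similar
  -> R2 @ bar 2 tick 0 v(0, 1): F3/A3 M3 -> G3/G4 P8 similar
  -> R7 @ bar 2 tick 0 v(1,): A3->G4 leap 10st
  -> R7 @ bar 2 tick 0 v(2,): C4->B4 leap 11st
  -> R4 @ bar 4 tick 0 v(0, 2): G3/F4 m7 untreated
  -> R2 @ bar 5 tick 0 v(0, 2): G3/F4 m7 -> B3/B4 P8 similar
  -> R7 @ bar 5 tick 0 v(2,): F4->B4 leap 6st
  -> R8 @ bar 5 tick 0 v(0, 2): penult P8 not 3rd/6th
  -> R6 @ bar 6 tick 3 v(0, 2): closes on m3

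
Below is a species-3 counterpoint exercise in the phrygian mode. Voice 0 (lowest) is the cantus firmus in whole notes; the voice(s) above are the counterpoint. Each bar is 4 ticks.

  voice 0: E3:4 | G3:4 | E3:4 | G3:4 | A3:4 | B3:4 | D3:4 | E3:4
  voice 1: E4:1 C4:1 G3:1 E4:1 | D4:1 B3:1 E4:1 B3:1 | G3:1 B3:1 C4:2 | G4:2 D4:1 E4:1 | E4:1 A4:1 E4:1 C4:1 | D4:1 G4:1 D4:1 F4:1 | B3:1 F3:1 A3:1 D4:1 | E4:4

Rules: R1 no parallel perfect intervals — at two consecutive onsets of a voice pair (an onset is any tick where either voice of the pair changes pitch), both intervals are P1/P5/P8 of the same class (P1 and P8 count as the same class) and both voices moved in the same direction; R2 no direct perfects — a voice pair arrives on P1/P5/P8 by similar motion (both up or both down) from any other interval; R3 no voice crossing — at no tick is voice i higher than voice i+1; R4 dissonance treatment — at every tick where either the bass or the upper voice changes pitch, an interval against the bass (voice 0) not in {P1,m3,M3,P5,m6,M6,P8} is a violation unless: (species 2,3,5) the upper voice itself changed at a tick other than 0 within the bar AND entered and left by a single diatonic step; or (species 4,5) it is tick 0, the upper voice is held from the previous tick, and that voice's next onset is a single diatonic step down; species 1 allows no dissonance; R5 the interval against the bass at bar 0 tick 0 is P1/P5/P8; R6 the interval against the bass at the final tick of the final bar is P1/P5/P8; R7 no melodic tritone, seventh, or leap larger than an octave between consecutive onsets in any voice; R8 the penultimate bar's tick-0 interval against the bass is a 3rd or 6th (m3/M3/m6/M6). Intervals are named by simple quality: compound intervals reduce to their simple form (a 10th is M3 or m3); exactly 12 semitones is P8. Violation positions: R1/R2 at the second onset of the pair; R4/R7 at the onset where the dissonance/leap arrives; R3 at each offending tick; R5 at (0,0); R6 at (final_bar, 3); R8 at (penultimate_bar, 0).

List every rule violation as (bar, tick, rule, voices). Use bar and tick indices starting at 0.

bar 0: v0=E3 v1=E4 downbeat P8
bar 1: v0=G3 v1=D4 downbeat P5
bar 2: v0=E3 v1=G3 downbeat m3
bar 3: v0=G3 v1=G4 downbeat P8
bar 4: v0=A3 v1=E4 downbeat P5
bar 5: v0=B3 v1=D4 downbeat m3
bar 6: v0=D3 v1=B3 downbeat M6
bar 7: v0=E3 v1=E4 downbeat P8
  -> R2 @ bar 3 tick 0 v(0, 1): E3/C4 m6 -> G3/G4 P8 similar
  -> R4 @ bar 5 tick 3 v(0, 1): B3/F4 TT untreated
  -> R7 @ bar 6 tick 0 v(1,): F4->B3 leap 6st
  -> R7 @ bar 6 tick 1 v(1,): B3->F3 leap 6st
  -> R1 @ bar 7 tick 0 v(0, 1): D3/D4 P8 -> E3/E4 P8 similar

(3, 0, R2, (0, 1))
(5, 3, R4, (0, 1))
(6, 0, R7, (1,))
(6, 1, R7, (1,))
(7, 0, R1, (0, 1))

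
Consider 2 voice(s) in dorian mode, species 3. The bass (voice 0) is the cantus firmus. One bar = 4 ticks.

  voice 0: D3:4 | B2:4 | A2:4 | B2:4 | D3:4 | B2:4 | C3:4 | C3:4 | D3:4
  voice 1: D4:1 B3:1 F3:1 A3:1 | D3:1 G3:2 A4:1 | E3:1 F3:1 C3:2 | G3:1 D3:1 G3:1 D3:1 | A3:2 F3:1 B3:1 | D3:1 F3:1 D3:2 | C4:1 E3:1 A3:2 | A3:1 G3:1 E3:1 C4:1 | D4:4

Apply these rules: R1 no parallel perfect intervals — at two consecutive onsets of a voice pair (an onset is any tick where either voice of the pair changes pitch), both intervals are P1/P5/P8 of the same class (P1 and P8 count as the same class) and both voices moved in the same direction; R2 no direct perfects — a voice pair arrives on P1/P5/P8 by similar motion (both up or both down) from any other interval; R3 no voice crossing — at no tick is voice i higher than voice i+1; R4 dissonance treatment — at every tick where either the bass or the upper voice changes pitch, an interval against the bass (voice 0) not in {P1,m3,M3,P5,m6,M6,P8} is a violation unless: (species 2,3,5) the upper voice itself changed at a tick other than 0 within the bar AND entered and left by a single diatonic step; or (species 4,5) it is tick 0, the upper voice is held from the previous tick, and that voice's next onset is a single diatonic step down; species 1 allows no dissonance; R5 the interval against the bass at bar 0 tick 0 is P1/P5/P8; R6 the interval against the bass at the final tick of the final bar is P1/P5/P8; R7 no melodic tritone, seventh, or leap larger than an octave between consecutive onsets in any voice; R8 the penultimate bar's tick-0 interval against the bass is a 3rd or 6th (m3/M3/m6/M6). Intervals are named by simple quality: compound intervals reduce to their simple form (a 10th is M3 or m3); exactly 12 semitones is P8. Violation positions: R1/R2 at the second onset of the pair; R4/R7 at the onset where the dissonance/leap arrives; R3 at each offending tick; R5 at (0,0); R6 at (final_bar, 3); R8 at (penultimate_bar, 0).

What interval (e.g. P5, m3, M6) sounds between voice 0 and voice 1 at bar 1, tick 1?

voice 0=B2 voice 1=G3 -> m6

m6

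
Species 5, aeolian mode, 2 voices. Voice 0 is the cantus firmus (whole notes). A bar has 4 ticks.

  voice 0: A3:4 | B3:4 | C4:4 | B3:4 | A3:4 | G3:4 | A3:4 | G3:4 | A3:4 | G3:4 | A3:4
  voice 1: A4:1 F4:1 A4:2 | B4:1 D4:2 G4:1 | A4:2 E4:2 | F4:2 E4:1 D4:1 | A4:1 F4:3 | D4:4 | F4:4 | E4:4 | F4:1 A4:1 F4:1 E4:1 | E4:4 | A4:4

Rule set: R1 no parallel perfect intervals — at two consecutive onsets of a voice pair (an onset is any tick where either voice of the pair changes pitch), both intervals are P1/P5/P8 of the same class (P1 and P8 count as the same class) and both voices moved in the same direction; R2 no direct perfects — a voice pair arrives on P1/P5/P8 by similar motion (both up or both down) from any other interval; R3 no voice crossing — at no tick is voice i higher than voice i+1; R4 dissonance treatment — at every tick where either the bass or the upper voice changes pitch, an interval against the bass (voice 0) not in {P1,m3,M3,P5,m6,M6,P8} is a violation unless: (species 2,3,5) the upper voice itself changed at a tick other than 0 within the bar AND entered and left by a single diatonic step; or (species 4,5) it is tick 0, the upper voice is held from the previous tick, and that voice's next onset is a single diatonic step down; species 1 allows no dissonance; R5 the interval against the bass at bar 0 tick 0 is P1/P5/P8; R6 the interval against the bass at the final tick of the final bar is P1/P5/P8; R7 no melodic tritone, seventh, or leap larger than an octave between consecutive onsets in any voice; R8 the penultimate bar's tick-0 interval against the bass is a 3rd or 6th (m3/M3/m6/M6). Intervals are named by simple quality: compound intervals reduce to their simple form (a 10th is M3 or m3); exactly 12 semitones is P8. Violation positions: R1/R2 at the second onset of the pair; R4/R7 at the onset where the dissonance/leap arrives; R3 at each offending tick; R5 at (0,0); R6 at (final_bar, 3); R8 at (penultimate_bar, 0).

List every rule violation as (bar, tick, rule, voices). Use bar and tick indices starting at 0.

(1, 0, R1, (0, 1))
(3, 0, R4, (0, 1))
(5, 0, R2, (0, 1))
(10, 0, R2, (0, 1))

bar 0: v0=A3 v1=A4 downbeat P8
bar 1: v0=B3 v1=B4 downbeat P8
bar 2: v0=C4 v1=A4 downbeat M6
bar 3: v0=B3 v1=F4 downbeat TT
bar 4: v0=A3 v1=A4 downbeat P8
bar 5: v0=G3 v1=D4 downbeat P5
bar 6: v0=A3 v1=F4 downbeat m6
bar 7: v0=G3 v1=E4 downbeat M6
bar 8: v0=A3 v1=F4 downbeat m6
bar 9: v0=G3 v1=E4 downbeat M6
bar 10: v0=A3 v1=A4 downbeat P8
  -> R1 @ bar 1 tick 0 v(0, 1): A3/A4 P8 -> B3/B4 P8 similar
  -> R4 @ bar 3 tick 0 v(0, 1): B3/F4 TT untreated
  -> R2 @ bar 5 tick 0 v(0, 1): A3/F4 m6 -> G3/D4 P5 similar
  -> R2 @ bar 10 tick 0 v(0, 1): G3/E4 M6 -> A3/A4 P8 similar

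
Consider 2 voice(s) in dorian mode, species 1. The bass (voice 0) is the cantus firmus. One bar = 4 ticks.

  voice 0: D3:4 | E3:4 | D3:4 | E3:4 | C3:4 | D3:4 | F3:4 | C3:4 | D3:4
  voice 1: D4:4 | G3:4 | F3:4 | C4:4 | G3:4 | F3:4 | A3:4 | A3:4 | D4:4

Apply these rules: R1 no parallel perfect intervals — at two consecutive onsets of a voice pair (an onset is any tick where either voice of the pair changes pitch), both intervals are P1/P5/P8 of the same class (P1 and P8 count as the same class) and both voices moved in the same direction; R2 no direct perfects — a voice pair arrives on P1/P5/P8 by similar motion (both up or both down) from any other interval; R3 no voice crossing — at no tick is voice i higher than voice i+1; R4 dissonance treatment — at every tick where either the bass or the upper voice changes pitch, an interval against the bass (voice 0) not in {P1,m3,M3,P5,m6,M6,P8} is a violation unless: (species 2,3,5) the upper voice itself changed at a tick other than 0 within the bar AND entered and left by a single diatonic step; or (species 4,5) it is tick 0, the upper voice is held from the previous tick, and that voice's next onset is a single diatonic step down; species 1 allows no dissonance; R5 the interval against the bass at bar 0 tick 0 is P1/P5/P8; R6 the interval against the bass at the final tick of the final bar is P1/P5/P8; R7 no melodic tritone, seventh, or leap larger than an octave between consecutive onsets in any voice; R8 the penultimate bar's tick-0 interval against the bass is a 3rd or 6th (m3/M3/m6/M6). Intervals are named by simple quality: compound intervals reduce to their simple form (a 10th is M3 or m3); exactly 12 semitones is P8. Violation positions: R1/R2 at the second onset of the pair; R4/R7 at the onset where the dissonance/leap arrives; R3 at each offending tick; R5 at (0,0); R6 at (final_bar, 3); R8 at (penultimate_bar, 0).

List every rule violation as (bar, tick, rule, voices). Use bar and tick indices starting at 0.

(4, 0, R2, (0, 1))
(8, 0, R2, (0, 1))

bar 0: v0=D3 v1=D4 downbeat P8
bar 1: v0=E3 v1=G3 downbeat m3
bar 2: v0=D3 v1=F3 downbeat m3
bar 3: v0=E3 v1=C4 downbeat m6
bar 4: v0=C3 v1=G3 downbeat P5
bar 5: v0=D3 v1=F3 downbeat m3
bar 6: v0=F3 v1=A3 downbeat M3
bar 7: v0=C3 v1=A3 downbeat M6
bar 8: v0=D3 v1=D4 downbeat P8
  -> R2 @ bar 4 tick 0 v(0, 1): E3/C4 m6 -> C3/G3 P5 similar
  -> R2 @ bar 8 tick 0 v(0, 1): C3/A3 M6 -> D3/D4 P8 similar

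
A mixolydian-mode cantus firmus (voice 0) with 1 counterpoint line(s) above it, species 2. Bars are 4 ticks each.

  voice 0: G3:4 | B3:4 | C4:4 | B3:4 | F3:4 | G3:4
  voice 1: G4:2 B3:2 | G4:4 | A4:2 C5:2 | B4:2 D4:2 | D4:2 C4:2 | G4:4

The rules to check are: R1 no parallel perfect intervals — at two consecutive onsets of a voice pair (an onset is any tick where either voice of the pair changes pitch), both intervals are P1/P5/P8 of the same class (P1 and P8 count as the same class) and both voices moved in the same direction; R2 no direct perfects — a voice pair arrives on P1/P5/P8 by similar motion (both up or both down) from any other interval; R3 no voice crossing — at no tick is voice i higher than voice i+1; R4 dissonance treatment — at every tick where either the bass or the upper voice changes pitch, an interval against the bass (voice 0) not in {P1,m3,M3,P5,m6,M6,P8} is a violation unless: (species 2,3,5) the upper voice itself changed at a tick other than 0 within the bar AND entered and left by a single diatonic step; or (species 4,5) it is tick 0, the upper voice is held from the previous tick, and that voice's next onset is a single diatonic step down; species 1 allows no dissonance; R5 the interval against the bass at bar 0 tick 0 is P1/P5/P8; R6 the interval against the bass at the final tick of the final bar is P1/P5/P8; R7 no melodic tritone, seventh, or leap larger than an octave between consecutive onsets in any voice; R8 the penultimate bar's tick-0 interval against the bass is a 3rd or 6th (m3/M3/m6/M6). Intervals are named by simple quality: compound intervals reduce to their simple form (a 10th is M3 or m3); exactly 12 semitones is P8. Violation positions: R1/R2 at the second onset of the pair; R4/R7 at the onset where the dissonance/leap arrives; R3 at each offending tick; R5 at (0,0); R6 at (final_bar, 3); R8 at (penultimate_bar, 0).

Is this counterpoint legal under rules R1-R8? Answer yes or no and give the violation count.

No (3 violations)

bar 0: v0=G3 v1=G4 (P8)
bar 1: v0=B3 v1=G4 (m6)
bar 2: v0=C4 v1=A4 (M6)
bar 3: v0=B3 v1=B4 (P8)
bar 4: v0=F3 v1=D4 (M6)
bar 5: v0=G3 v1=G4 (P8)
  R1 @ bar3.0: C4/C5 P8 -> B3/B4 P8 similar
  R7 @ bar4.0: B3->F3 leap 6st
  R2 @ bar5.0: F3/C4 P5 -> G3/G4 P8 similar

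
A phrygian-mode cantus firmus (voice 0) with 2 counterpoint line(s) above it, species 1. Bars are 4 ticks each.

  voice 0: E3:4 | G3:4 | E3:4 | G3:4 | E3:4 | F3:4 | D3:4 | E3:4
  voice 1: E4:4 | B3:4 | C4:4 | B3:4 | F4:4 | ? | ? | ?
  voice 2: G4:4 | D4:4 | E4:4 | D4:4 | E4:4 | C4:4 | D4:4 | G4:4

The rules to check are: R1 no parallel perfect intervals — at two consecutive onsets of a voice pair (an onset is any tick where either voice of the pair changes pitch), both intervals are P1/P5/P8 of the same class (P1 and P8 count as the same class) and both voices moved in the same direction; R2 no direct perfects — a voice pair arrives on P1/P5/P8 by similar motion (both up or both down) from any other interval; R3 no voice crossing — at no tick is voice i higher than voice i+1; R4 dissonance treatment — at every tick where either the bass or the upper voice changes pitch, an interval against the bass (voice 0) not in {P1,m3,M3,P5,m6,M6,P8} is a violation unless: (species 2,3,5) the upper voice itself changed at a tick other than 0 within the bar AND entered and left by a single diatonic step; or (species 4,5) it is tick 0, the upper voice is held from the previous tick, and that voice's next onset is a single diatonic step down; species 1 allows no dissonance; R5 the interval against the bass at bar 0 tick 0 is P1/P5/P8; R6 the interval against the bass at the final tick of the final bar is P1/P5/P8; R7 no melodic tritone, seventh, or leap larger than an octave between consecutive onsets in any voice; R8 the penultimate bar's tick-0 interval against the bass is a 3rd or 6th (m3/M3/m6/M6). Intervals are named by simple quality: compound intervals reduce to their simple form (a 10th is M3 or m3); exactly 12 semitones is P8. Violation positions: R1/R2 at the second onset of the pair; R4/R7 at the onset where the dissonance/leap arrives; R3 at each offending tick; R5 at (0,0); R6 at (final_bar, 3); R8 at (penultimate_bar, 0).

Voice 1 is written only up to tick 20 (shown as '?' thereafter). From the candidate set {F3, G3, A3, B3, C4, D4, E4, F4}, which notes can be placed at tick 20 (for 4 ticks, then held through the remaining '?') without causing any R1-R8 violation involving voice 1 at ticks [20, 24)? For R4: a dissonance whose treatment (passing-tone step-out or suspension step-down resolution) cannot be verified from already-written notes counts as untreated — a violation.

F3: violates R2
G3: violates R4,R7
A3: legal
B3: violates R4,R7
C4: violates R2
D4: violates R3
E4: violates R3,R4
F4: violates R3

{A3}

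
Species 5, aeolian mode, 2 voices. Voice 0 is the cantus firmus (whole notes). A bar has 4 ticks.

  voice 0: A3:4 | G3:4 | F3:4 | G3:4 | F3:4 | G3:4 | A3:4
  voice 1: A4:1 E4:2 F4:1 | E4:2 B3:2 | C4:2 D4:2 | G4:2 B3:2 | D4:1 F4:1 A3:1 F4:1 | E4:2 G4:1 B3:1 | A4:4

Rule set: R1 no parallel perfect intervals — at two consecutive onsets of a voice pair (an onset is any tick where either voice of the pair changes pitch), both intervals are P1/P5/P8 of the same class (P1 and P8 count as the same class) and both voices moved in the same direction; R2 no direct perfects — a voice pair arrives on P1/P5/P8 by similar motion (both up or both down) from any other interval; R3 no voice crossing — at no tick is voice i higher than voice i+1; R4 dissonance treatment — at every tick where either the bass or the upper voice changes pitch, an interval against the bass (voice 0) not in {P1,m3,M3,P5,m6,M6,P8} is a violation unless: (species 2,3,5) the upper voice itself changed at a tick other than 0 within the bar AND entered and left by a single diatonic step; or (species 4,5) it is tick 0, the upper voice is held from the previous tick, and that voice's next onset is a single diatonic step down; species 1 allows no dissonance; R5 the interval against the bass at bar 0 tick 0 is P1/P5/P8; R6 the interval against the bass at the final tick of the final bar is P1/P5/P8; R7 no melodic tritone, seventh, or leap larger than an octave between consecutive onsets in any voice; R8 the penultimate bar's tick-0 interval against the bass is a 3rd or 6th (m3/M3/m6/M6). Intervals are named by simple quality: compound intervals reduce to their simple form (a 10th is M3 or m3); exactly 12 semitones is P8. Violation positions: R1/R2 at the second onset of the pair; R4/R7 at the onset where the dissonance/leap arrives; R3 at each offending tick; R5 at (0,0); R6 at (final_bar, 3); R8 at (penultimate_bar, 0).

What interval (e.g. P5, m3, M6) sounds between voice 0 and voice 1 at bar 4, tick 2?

voice 0=F3 voice 1=A3 -> M3

M3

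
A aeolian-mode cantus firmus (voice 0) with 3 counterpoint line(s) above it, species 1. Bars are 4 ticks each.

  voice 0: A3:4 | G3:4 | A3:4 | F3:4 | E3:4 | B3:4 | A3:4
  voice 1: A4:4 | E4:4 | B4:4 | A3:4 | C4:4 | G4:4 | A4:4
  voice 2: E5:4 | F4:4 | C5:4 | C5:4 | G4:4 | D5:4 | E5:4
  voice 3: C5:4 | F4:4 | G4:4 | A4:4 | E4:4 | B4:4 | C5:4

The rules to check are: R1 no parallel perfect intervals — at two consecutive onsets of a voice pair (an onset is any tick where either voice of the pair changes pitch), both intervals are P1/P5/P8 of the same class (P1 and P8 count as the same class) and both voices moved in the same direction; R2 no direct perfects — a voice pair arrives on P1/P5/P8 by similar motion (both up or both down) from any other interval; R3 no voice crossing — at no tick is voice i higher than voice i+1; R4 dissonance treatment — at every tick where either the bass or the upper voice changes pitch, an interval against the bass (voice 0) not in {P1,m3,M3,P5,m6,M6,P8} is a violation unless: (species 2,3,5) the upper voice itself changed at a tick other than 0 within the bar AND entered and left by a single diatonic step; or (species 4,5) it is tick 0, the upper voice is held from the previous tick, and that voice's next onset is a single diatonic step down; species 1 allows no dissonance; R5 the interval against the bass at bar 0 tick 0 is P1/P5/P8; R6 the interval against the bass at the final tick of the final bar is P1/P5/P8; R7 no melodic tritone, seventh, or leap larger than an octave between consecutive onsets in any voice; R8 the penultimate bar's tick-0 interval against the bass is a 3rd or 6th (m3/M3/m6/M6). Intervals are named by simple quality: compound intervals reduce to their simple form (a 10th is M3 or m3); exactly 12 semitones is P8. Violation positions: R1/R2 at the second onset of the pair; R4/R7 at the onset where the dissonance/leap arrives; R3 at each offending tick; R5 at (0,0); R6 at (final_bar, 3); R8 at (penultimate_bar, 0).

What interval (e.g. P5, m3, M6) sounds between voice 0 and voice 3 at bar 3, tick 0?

M3

voice 0=F3 voice 3=A4 -> M3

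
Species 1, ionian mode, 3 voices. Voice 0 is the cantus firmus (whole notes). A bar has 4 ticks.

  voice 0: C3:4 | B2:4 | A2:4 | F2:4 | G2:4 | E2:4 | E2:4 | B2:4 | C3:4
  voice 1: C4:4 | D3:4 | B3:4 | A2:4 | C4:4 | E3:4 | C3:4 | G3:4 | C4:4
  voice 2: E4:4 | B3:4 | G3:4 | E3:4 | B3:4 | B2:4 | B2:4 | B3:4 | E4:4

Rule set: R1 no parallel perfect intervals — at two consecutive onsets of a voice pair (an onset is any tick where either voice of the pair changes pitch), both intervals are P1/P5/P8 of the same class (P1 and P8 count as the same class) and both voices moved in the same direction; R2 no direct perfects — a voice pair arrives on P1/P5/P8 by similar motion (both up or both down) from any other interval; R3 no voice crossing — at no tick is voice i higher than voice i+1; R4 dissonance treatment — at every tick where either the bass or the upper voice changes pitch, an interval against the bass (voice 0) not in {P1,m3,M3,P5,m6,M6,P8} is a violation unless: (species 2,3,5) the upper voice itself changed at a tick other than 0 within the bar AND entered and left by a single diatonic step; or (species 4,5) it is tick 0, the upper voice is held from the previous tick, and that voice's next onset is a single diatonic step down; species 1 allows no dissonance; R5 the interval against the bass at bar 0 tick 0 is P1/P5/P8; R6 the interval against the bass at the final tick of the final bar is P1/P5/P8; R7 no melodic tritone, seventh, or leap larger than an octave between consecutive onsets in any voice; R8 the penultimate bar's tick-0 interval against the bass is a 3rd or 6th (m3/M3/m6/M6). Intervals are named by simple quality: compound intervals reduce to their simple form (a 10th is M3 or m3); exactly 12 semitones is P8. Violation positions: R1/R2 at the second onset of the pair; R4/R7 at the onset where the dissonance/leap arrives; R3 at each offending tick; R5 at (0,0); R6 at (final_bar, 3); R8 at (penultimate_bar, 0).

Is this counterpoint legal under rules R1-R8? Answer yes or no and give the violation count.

No (32 violations)

bar 0: v0=C3 v1=C4 v2=E4 (M3)
bar 1: v0=B2 v1=D3 v2=B3 (P8)
bar 2: v0=A2 v1=B3 v2=G3 (m7)
bar 3: v0=F2 v1=A2 v2=E3 (M7)
bar 4: v0=G2 v1=C4 v2=B3 (M3)
bar 5: v0=E2 v1=E3 v2=B2 (P5)
bar 6: v0=E2 v1=C3 v2=B2 (P5)
bar 7: v0=B2 v1=G3 v2=B3 (P8)
bar 8: v0=C3 v1=C4 v2=E4 (M3)
  R5 @ bar0.0: opens on M3
  R2 @ bar1.0: C3/E4 M3 -> B2/B3 P8 similar
  R7 @ bar1.0: C4->D3 leap 10st
  R3 @ bar2.0: B3 above G3
  R4 @ bar2.0: A2/B3 M2 untreated
  R4 @ bar2.0: A2/G3 m7 untreated
  R3 @ bar2.1: B3 above G3
  R3 @ bar2.2: B3 above G3
  R3 @ bar2.3: B3 above G3
  R2 @ bar3.0: B3/G3 M3 -> A2/E3 P5 similar
  R4 @ bar3.0: F2/E3 M7 untreated
  R7 @ bar3.0: B3->A2 leap 14st
  R3 @ bar4.0: C4 above B3
  R4 @ bar4.0: G2/C4 P4 untreated
  R7 @ bar4.0: A2->C4 leap 15st
  R3 @ bar4.1: C4 above B3
  R3 @ bar4.2: C4 above B3
  R3 @ bar4.3: C4 above B3
  R2 @ bar5.0: G2/C4 P4 -> E2/E3 P8 similar
  R2 @ bar5.0: G2/B3 M3 -> E2/B2 P5 similar
  R3 @ bar5.0: E3 above B2
  R3 @ bar5.1: E3 above B2
  R3 @ bar5.2: E3 above B2
  R3 @ bar5.3: E3 above B2
  R3 @ bar6.0: C3 above B2
  R3 @ bar6.1: C3 above B2
  R3 @ bar6.2: C3 above B2
  R3 @ bar6.3: C3 above B2
  R2 @ bar7.0: E2/B2 P5 -> B2/B3 P8 similar
  R8 @ bar7.0: penult P8 not 3rd/6th
  R2 @ bar8.0: B2/G3 m6 -> C3/C4 P8 similar
  R6 @ bar8.3: closes on M3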